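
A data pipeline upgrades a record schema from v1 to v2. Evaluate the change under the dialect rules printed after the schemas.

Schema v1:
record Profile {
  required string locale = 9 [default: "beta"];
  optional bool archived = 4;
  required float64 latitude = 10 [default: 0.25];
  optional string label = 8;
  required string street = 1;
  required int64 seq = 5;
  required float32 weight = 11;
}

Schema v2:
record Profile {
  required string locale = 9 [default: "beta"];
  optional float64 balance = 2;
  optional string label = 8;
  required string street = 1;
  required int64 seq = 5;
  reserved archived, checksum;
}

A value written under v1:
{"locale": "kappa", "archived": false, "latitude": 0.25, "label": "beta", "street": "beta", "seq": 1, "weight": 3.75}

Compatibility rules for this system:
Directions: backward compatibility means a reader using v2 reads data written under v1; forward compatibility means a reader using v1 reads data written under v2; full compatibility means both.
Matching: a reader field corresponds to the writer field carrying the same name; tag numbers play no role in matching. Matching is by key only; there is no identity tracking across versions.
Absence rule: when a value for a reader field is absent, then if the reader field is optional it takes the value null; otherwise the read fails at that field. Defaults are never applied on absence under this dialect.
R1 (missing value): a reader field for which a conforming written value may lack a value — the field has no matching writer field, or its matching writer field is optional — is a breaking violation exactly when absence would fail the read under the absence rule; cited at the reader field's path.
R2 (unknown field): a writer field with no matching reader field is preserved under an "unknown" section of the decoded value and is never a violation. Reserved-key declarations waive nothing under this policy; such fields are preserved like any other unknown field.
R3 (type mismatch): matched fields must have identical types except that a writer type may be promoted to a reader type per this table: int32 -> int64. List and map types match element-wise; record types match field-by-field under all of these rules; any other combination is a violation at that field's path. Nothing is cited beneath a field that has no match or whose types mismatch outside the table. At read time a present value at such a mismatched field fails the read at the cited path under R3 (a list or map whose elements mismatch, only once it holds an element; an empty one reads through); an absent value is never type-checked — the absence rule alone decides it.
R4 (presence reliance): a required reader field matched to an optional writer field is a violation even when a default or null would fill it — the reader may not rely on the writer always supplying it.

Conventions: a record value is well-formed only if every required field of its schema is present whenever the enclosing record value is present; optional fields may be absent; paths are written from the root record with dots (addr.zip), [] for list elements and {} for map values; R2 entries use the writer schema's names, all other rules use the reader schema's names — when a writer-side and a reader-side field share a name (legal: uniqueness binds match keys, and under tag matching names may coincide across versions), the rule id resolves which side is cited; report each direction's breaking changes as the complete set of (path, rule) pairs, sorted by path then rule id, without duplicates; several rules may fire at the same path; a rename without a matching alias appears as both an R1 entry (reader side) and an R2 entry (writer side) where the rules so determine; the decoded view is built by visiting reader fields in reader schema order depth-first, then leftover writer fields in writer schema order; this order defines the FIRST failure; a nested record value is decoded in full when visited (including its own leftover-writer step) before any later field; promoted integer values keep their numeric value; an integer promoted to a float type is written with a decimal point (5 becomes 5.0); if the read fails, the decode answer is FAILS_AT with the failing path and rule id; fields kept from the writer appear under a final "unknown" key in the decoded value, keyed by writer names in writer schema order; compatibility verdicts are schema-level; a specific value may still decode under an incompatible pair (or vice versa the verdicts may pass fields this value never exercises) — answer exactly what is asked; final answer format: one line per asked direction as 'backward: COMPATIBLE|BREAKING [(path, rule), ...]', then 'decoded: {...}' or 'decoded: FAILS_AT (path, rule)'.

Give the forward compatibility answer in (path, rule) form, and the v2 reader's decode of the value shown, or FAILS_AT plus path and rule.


arrows below run writer -> reader for Profile
forward for Profile (reader v1, writer v2):
  locale: string -> string, writer required; from locale
  archived: no writer match
  latitude: no writer match
  label: string -> string, writer optional; from label
  street: string -> string, writer required; from street
  seq: int64 -> int64, writer required; from seq
  weight: no writer match
  writer field balance has no reader counterpart
  breaking: (latitude, R1)
  breaking: (weight, R1)
  => 2 violation(s): forward is BREAKING for Profile
decode (reader v2):
  locale := "kappa"
  balance := null (absent, optional -> null)
  label := "beta"
  street := "beta"
  seq := 1
  writer archived: kept under "unknown"
  writer latitude: kept under "unknown"
  writer weight: kept under "unknown"
  => decoded: {"locale": "kappa", "balance": null, "label": "beta", "street": "beta", "seq": 1, "unknown": {"archived": false, "latitude": 0.25, "weight": 3.75}}

forward: BREAKING [(latitude, R1), (weight, R1)]; decoded: {"locale": "kappa", "balance": null, "label": "beta", "street": "beta", "seq": 1, "unknown": {"archived": false, "latitude": 0.25, "weight": 3.75}}


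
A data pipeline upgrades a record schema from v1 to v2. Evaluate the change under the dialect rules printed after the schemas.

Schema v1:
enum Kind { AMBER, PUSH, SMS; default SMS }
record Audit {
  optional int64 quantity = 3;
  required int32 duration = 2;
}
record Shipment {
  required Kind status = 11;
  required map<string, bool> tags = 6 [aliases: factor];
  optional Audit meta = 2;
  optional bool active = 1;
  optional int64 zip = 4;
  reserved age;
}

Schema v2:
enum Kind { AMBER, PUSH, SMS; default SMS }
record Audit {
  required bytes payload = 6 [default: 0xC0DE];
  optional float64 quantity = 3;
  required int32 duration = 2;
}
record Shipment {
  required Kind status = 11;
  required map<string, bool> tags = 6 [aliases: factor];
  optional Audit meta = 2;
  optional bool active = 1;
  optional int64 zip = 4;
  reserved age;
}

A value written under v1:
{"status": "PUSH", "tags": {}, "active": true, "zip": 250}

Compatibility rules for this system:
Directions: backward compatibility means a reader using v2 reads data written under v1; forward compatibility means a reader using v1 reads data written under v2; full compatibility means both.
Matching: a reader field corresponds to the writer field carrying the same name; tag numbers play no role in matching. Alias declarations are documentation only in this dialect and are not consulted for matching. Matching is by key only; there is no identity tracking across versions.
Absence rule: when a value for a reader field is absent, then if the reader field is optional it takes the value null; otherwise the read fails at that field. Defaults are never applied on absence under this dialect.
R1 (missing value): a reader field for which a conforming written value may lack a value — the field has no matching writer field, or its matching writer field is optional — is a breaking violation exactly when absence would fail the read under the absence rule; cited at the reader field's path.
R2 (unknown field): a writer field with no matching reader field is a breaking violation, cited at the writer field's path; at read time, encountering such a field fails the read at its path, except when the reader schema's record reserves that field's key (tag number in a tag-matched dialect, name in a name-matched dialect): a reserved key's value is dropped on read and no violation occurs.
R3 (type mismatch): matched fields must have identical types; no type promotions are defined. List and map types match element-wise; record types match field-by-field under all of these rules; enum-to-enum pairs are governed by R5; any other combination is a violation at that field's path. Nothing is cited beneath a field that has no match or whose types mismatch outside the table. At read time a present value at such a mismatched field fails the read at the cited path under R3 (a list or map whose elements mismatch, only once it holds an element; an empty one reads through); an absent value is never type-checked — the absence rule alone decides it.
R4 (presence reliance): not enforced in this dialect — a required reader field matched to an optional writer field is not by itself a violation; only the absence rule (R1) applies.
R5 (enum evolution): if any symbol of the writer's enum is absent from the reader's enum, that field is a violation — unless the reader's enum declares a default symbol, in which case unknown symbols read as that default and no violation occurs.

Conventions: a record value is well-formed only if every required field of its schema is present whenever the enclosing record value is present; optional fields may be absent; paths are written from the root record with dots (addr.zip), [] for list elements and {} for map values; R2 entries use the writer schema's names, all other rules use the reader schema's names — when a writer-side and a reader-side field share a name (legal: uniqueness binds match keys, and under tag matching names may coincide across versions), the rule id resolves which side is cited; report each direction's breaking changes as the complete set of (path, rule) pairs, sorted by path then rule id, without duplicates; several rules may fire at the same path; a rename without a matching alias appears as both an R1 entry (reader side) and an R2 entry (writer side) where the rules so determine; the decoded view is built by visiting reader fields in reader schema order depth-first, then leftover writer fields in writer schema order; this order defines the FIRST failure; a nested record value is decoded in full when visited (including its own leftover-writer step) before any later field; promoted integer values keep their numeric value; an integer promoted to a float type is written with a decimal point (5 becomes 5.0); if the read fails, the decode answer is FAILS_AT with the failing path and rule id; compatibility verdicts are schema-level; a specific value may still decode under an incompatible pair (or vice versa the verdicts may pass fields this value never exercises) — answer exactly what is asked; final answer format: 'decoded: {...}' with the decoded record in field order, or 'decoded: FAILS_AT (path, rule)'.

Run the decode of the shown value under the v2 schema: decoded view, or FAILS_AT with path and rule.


each type pair in Shipment: writer, then reader
decode (reader v2):
  status := "PUSH"
  tags := {}
  meta := null (not supplied -> null)
  active := true
  zip := 250
  => decoded: {"status": "PUSH", "tags": {}, "meta": null, "active": true, "zip": 250}
remaining Shipment differences; none change what is asked:
  added field payload to record Audit: required bytes, tag 6, default 0xC0DE (in v2 it sits immediately before quantity) -> affects the rule determinations only; this particular Shipment value decodes identically
  field quantity in record Audit: type int64 changed to float64 -> affects the rule determinations only; this particular Shipment value decodes identically

decoded: {"status": "PUSH", "tags": {}, "meta": null, "active": true, "zip": 250}


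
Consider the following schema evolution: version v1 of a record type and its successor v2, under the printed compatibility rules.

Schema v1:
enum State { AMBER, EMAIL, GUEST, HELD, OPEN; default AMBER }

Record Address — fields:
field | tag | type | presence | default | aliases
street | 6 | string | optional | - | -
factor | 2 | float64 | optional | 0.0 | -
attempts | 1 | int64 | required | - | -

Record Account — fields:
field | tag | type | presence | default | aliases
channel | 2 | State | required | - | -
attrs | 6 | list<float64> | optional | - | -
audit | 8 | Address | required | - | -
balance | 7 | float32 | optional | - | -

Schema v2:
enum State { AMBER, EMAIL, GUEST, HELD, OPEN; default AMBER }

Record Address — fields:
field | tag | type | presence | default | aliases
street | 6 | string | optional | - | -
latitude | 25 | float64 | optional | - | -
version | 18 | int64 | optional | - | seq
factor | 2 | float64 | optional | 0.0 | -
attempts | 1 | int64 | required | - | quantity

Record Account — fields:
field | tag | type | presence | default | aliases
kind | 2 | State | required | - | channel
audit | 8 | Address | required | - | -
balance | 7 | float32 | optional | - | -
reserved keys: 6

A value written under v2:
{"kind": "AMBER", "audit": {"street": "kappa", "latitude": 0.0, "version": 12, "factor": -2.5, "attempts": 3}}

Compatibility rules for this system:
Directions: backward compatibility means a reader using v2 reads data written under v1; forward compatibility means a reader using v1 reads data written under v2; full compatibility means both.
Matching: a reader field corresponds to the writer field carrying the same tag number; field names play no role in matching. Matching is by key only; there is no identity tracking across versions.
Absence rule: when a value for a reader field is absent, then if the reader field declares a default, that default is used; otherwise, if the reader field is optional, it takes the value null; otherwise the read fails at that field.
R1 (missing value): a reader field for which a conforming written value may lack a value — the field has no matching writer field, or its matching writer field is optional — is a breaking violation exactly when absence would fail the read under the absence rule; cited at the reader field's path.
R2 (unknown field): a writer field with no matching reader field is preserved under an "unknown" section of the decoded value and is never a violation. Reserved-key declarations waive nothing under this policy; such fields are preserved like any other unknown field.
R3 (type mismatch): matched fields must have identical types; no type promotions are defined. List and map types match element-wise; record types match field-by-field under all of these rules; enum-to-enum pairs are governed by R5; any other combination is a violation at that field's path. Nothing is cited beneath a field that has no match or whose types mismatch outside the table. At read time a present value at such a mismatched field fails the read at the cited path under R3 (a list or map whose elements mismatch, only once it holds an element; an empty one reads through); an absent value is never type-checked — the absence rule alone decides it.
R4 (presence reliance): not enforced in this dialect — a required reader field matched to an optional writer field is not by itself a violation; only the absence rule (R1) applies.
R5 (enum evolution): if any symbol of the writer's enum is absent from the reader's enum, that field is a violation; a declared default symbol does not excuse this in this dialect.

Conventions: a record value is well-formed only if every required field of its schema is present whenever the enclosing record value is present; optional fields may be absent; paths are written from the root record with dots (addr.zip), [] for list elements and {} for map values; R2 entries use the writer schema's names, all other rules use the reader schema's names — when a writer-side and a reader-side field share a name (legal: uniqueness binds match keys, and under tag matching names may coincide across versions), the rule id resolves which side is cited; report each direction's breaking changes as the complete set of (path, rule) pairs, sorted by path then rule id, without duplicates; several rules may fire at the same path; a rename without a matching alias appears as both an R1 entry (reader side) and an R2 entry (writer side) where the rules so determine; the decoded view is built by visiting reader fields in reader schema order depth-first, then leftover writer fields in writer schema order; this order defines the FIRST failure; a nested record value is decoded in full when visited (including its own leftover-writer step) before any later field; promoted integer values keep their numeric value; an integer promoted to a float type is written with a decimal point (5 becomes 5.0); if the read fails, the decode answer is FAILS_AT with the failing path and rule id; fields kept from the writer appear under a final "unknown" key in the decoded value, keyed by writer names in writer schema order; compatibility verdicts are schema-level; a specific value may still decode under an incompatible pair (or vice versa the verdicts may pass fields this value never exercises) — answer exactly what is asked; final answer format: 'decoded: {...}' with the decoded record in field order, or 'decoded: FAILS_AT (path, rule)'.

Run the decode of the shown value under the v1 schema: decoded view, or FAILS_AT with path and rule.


decoded: {"channel": "AMBER", "attrs": null, "audit": {"street": "kappa", "factor": -2.5, "attempts": 3, "unknown": {"latitude": 0.0, "version": 12}}, "balance": null}

the writer's type comes first in each Account pair
decoding the Account value with the v1 reader:
  channel := "AMBER" (from writer kind)
  attrs := null (absent, optional -> null)
  audit.street := "kappa"
  audit.factor := -2.5
  audit.attempts := 3
  writer audit.latitude: kept under "unknown"
  writer audit.version: kept under "unknown"
  balance := null (absent, optional -> null)
  => decoded: {"channel": "AMBER", "attrs": null, "audit": {"street": "kappa", "factor": -2.5, "attempts": 3, "unknown": {"latitude": 0.0, "version": 12}}, "balance": null}
the other Account changes do not affect what is asked:
  removed field attrs from record Account (its key 6 joins the reserved list) -> inert under this dialect — no rule fires on Account and the result does not move
  renamed field channel to kind in record Account (alias channel declared on the renamed field) -> inert under this dialect — no rule fires on Account and the result does not move


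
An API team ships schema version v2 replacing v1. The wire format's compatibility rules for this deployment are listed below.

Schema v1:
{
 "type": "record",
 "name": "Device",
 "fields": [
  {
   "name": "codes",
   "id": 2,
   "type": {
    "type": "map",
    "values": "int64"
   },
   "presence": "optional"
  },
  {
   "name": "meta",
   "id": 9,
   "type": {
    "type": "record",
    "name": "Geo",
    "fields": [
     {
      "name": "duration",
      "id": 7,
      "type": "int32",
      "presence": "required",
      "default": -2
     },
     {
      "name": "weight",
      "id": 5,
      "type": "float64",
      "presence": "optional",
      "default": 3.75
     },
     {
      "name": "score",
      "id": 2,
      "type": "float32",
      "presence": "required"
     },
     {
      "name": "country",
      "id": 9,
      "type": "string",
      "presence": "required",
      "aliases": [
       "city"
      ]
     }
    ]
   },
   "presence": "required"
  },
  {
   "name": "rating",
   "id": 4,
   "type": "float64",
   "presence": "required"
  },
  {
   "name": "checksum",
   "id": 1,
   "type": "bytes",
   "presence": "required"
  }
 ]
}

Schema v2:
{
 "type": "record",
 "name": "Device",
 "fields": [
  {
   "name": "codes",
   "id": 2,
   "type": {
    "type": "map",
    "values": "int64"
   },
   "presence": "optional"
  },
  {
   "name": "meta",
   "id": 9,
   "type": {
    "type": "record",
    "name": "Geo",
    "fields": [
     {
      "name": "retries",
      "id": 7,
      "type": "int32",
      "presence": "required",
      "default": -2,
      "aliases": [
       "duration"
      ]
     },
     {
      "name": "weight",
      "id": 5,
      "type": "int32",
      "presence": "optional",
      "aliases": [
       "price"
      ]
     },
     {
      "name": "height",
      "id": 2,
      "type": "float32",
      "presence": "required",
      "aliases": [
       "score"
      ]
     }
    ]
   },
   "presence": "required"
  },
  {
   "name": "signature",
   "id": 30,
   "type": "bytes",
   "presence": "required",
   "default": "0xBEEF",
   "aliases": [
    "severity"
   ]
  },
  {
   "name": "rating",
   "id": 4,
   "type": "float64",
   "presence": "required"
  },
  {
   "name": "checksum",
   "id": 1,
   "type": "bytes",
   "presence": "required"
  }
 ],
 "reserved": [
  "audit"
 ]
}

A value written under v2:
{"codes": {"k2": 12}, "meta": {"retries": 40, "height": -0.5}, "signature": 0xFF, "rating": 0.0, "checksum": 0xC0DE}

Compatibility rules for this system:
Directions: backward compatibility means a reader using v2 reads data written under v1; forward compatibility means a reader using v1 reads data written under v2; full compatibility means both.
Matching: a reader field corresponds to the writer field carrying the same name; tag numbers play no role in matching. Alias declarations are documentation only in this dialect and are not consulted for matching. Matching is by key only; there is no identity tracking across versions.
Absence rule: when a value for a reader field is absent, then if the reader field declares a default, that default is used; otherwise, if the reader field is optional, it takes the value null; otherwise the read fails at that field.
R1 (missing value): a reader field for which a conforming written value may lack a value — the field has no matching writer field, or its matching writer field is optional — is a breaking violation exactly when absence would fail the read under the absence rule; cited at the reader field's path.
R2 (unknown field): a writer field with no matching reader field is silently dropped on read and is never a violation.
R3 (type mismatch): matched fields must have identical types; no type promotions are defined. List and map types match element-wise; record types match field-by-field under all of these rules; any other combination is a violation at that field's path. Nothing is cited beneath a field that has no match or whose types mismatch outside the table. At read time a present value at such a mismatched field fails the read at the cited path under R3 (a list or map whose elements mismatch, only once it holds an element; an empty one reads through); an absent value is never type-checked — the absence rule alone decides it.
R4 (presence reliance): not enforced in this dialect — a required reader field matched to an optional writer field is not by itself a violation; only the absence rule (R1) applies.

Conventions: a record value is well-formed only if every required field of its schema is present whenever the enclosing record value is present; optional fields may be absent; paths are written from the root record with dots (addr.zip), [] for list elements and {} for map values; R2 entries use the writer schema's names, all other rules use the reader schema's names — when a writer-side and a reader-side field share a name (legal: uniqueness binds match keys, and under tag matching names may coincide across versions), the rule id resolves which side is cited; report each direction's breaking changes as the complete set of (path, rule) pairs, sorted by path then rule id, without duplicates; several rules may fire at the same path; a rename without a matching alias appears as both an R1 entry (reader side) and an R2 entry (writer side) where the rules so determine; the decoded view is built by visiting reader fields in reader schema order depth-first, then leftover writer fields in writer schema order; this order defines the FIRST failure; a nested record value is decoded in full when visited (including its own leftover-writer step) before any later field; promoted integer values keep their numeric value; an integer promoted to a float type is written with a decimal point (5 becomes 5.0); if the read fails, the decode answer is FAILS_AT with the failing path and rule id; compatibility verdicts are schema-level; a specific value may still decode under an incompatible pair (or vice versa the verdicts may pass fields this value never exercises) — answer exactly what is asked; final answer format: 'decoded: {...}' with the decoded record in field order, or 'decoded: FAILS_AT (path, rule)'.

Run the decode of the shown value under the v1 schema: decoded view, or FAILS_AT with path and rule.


decoded: FAILS_AT (meta.score, R1)

each type pair in Device: writer, then reader
decoding the Device value with the v1 reader:
  codes := {"k2": 12}
  meta.duration := -2 (no value, default fills)
  meta.weight := 3.75 (no value, default fills)
  read fails at meta.score under R1 (no fill)
  => FAILS_AT (meta.score, R1)
remaining Device differences; none change what is asked:
  renamed field duration to retries in record Geo (alias duration declared on the renamed field) -> inert under this dialect — no rule fires on Device and the result does not move
  field weight in record Geo: type float64 changed to int32 (its default is dropped) -> affects the rule determinations only; this particular Device value decodes identically
  removed field country from record Geo -> affects the rule determinations only; this particular Device value decodes identically
  added field signature to record Device: required bytes, tag 30, default 0xBEEF (in v2 it sits immediately before rating) -> inert under this dialect — no rule fires on Device and the result does not move


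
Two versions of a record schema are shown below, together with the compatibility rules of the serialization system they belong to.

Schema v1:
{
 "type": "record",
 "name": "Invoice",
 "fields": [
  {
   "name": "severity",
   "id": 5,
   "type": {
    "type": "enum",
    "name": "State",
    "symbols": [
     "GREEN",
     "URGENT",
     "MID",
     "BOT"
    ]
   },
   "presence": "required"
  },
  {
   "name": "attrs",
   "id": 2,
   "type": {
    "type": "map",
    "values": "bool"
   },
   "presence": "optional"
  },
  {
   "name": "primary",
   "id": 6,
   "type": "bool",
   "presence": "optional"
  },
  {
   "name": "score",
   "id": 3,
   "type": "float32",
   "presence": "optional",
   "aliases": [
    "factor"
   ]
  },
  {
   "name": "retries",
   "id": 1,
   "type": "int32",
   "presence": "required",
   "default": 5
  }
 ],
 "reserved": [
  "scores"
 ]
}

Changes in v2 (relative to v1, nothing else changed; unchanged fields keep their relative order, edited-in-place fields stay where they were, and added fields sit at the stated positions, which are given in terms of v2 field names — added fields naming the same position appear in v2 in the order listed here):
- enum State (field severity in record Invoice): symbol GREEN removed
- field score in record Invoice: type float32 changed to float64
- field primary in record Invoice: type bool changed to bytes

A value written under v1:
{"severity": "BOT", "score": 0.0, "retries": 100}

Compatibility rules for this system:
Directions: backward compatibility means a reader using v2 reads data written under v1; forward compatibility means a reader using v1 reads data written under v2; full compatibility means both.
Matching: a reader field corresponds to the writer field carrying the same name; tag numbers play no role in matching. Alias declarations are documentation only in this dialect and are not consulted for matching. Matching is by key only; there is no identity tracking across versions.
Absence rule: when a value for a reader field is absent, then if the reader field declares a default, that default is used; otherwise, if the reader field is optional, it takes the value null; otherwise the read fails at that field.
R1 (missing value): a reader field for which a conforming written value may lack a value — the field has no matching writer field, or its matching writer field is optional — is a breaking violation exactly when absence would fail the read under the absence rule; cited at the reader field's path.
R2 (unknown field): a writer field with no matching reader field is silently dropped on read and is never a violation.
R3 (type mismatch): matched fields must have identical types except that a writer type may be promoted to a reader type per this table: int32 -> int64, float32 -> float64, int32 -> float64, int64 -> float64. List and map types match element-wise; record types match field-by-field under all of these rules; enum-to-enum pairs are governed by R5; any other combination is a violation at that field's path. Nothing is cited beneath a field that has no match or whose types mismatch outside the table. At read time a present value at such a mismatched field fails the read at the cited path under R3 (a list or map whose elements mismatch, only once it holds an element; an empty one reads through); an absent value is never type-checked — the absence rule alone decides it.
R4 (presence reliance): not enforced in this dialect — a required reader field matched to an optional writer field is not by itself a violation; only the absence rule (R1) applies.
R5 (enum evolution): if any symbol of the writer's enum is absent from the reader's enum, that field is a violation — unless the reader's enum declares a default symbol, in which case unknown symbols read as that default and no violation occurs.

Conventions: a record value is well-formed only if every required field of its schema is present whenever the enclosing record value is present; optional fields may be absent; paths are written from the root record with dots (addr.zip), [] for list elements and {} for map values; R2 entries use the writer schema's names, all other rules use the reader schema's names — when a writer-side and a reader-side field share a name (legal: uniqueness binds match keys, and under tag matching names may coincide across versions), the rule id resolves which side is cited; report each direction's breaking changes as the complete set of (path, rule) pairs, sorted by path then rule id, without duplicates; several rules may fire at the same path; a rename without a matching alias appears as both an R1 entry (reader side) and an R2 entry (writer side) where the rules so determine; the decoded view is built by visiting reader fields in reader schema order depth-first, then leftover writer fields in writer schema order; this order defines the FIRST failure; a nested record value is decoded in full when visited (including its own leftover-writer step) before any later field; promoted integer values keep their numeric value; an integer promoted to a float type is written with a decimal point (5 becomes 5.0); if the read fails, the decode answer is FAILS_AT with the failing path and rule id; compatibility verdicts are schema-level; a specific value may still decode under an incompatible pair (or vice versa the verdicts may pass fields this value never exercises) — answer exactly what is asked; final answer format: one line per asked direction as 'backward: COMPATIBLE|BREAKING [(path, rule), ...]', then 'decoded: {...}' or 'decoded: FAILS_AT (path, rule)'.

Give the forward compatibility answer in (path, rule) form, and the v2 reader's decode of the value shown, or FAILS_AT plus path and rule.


each type pair in Invoice: writer, then reader
forward analysis of Invoice with v1 as reader and v2 as writer:
  severity: paired with writer severity (State -> State; writer required)
  attrs: paired with writer attrs (map<string, bool> -> map<string, bool>; writer optional)
  primary: paired with writer primary (bytes -> bool; writer optional)
  score: paired with writer score (float64 -> float32; writer optional)
  retries: paired with writer retries (int32 -> int32; writer required)
  violation R3 at primary
  violation R3 at score
  => 2 violation(s): forward is BREAKING for Invoice
decoding the Invoice value with the v2 reader:
  severity := "BOT"
  attrs := null (missing; optional => null)
  primary := null (missing; optional => null)
  score := 0.0 (float32 -> float64)
  retries := 100
  => decoded: {"severity": "BOT", "attrs": null, "primary": null, "score": 0.0, "retries": 100}
the other Invoice changes do not affect what is asked:
  enum State (field severity in record Invoice): symbol GREEN removed -> its effect on Invoice is confined to the backward direction, not asked

forward: BREAKING [(primary, R3), (score, R3)]; decoded: {"severity": "BOT", "attrs": null, "primary": null, "score": 0.0, "retries": 100}


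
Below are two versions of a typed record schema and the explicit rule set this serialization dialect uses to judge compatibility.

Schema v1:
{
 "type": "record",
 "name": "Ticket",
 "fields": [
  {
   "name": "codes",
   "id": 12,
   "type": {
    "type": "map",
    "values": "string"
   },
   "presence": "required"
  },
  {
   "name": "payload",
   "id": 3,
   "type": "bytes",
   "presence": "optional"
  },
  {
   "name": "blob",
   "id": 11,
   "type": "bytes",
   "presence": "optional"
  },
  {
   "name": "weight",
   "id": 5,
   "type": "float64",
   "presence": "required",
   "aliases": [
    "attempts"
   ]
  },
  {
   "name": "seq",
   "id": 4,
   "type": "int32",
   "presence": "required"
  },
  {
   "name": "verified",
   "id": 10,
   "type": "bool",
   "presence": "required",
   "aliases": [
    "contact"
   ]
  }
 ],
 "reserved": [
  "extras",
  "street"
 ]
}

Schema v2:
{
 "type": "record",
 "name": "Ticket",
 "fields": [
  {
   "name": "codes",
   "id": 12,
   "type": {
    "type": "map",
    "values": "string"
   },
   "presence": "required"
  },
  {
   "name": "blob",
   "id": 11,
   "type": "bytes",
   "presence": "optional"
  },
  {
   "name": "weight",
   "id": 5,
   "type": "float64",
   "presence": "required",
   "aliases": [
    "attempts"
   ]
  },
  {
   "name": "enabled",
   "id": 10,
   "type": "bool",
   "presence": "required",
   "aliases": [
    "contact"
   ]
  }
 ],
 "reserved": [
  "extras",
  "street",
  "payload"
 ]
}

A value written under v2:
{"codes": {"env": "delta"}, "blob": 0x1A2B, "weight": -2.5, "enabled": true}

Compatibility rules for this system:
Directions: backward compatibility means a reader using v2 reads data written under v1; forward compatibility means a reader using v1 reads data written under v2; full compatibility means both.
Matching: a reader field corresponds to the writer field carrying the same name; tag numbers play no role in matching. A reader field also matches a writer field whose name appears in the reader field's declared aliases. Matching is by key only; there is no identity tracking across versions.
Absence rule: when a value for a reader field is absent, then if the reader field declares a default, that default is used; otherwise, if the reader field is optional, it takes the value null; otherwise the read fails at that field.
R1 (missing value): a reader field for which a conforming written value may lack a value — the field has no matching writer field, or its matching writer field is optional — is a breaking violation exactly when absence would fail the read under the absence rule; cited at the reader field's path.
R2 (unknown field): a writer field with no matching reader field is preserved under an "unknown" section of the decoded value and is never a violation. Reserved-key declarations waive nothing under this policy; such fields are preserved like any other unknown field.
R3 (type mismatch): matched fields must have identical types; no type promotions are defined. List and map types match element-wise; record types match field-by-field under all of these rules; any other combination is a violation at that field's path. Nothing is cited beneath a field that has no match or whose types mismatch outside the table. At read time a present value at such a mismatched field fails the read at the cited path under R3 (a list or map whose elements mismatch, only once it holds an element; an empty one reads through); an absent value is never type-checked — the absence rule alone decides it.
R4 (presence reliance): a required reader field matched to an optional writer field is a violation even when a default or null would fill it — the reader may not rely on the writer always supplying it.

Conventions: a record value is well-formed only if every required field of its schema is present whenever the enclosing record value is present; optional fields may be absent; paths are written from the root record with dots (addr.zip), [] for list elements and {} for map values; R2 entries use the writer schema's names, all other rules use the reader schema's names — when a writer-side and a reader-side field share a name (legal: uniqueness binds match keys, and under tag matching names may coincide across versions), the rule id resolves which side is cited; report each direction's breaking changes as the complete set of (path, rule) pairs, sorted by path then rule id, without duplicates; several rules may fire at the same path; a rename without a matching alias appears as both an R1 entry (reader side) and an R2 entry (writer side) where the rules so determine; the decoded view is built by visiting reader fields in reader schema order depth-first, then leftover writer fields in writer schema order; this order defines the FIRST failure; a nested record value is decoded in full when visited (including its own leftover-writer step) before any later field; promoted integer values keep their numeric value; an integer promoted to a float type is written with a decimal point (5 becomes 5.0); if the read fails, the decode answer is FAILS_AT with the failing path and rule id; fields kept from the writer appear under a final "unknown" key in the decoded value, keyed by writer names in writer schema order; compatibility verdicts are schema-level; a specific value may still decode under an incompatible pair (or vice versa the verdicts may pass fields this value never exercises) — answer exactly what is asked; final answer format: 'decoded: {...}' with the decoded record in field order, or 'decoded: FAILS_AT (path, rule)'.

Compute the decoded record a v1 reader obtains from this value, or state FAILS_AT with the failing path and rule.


decoded: FAILS_AT (seq, R1)

each type pair in Ticket: writer, then reader
decode walk for Ticket under reader schema v1:
  codes := {"env": "delta"}
  payload := null (not supplied -> null)
  blob := 0x1A2B
  weight := -2.5
  read fails at seq under R1 (no fill)
  => FAILS_AT (seq, R1)
diffs on Ticket not affecting the asked answer:
  removed field payload from record Ticket (its key "payload" joins the reserved list) -> inert under this dialect — no rule fires on Ticket and the result does not move
  renamed field verified to enabled in record Ticket -> matters for Ticket compatibility verdicts, not for this value's decode


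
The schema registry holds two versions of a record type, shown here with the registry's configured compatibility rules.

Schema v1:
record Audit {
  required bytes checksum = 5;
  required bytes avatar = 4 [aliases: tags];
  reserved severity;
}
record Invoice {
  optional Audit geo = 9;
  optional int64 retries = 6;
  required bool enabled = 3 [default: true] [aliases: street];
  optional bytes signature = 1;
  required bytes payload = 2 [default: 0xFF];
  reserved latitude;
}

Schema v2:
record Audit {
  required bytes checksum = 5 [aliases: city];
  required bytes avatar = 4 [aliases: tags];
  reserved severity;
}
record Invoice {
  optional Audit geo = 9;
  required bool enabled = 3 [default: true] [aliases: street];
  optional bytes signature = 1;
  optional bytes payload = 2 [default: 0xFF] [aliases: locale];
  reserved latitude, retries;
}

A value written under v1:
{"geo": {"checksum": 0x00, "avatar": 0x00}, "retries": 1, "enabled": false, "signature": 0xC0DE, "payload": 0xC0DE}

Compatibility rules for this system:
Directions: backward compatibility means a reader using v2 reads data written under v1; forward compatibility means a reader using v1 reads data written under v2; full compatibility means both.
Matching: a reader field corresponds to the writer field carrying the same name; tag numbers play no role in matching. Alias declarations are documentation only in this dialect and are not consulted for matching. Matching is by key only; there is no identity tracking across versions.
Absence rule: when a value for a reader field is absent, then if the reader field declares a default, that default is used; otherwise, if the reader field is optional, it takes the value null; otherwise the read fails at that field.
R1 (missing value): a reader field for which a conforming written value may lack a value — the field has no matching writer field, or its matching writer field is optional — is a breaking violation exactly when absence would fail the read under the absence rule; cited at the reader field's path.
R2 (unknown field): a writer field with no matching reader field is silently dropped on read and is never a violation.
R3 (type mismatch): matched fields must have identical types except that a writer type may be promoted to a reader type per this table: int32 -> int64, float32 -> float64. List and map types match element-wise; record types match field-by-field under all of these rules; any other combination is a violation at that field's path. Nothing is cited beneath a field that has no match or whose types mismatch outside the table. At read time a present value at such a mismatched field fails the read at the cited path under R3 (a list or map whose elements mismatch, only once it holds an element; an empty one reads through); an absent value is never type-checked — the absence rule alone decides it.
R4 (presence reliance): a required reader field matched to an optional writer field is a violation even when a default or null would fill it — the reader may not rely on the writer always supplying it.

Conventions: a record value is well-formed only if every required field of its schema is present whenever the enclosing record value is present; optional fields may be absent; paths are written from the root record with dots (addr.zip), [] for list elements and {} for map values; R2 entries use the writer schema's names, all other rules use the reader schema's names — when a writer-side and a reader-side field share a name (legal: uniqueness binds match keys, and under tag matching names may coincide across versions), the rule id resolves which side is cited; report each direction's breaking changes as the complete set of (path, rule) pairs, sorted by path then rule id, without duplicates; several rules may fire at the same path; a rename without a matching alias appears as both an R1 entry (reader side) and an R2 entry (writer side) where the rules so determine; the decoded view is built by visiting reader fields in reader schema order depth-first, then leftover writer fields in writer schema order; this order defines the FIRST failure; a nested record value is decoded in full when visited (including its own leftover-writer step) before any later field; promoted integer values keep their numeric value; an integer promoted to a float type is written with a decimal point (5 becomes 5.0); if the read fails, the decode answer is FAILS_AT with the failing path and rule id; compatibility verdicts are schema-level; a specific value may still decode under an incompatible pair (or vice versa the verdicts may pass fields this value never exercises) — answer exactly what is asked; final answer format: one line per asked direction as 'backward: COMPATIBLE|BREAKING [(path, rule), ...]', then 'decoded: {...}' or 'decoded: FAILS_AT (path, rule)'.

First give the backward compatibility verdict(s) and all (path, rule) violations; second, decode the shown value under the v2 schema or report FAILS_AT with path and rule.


in Invoice below, arrows point writer -> reader
backward analysis of Invoice with v2 as reader and v1 as writer:
  writer optional, Audit -> Audit: reader geo maps from writer geo
  writer required, bool -> bool: reader enabled maps from writer enabled
  writer optional, bytes -> bytes: reader signature maps from writer signature
  writer required, bytes -> bytes: reader payload maps from writer payload
  writer field retries has no reader counterpart
  writer required, bytes -> bytes: reader geo.checksum maps from writer geo.checksum
  writer required, bytes -> bytes: reader geo.avatar maps from writer geo.avatar
  nothing fires on Invoice: backward is COMPATIBLE
migrating the Invoice value to v2:
  geo.checksum := 0x00
  geo.avatar := 0x00
  enabled := false
  signature := 0xC0DE
  payload := 0xC0DE
  writer retries: no reader field; dropped
  => decoded: {"geo": {"checksum": 0x00, "avatar": 0x00}, "enabled": false, "signature": 0xC0DE, "payload": 0xC0DE}
ruling out the remaining Invoice differences:
  field payload in record Invoice: required changed to optional -> matters only for Invoice's forward compatibility — outside the asked direction

backward: COMPATIBLE []; decoded: {"geo": {"checksum": 0x00, "avatar": 0x00}, "enabled": false, "signature": 0xC0DE, "payload": 0xC0DE}
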